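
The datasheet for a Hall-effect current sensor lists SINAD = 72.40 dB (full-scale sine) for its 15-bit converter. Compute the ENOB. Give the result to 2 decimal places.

11.73 bits

(72.40 − 1.76) / 6.02 = 70.64/6.02 = 11.7342 effective bits.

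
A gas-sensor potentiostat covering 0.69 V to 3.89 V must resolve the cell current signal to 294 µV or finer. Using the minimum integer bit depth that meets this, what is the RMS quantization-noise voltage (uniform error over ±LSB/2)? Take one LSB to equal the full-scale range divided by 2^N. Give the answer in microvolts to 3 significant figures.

Span: 3.89 V − (0.69 V) = 3.2 V.
3.2 V / 294 µV = 10880. Since 2^13 = 8192 and 2^14 = 16384, N = 14.
One LSB is 3.2 V / 16384 = 195.31 µV.
RMS noise = LSB/√12 = 56.4 µV.

56.4 µV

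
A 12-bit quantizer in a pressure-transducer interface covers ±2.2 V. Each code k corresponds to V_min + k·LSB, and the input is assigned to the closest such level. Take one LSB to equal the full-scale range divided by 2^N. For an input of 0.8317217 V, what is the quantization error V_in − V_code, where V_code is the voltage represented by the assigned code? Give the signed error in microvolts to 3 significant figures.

The full-scale span is 2.2 − (-2.2) = 4.4 V. LSB = 4.4 V / 2^12 ≈ 1.074 mV.
(V_in − V_min)/LSB = (0.8317217 − (-2.2)) × 4096/4.4 = 2822.2573 → nearest code k = 2822.
V_code = V_min + k × range/2^12 = -2.2 + 2822 × 4.4/4096 = 0.8314453125 V.
Error = V_in − V_code = 0.8317217 − (0.8314453125) = +276 µV.

+276 µV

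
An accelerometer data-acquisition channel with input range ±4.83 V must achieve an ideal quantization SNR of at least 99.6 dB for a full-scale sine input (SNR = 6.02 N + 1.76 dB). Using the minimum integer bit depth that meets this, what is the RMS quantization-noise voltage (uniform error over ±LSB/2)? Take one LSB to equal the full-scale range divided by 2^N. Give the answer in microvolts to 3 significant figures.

21.3 µV

The full-scale span is 4.83 − (-4.83) = 9.66 V.
N ≥ (99.6 − 1.76)/6.02 = 16.252 → N_min = 17.
One LSB is 9.66 V / 131072 = 73.700 µV.
RMS noise = LSB/√12 = 21.3 µV.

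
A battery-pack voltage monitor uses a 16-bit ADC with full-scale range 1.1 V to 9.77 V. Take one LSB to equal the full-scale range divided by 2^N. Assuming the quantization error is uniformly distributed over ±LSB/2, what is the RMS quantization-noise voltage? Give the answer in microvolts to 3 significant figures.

Full-scale range = 9.77 V − (1.1 V) = 8.67 V.
LSB = 8.67 V / 2^16 = 132.29 µV.
σ_q = LSB/√12 = 132.29 µV/3.4641 = 38.2 µV.

38.2 µV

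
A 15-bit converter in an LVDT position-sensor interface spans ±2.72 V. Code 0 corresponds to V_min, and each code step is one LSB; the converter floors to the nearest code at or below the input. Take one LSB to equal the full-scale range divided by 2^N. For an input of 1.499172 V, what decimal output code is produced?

Range = 2.72 − (-2.72) = 5.44 V. LSB = 5.44 V / 2^15 ≈ 166.0 µV.
(V_in − V_min) × 2^15/range = (1.499172 − (-2.72)) × 32768/5.44 = 25414.307.
Floor → code = 25414.

25414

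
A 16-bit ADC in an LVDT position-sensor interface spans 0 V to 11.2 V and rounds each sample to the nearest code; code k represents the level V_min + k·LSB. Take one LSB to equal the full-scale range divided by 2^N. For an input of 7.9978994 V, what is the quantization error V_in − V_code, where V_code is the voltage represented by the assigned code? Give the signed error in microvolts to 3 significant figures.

+23.4 µV

Range is 11.2 V. LSB = 11.2 V / 2^16 ≈ 170.9 µV.
(7.9978994 − (0)) / LSB = 7.9978994 × 65536/11.2 = 46799.1371. Nearest integer: k = 46799.
V_code = V_min + k × range/2^16 = 0 + 46799 × 11.2/65536 = 7.9978759766 V.
Error = V_in − V_code = 7.9978994 − (7.9978759766) = +23.4 µV.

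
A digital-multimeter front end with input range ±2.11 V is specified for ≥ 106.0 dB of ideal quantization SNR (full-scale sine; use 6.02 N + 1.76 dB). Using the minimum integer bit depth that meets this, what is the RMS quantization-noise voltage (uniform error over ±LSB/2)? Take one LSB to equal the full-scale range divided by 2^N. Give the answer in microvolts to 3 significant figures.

4.65 µV

Span: 2.11 V − (-2.11 V) = 4.22 V.
Required N = ⌈(106.0 − 1.76)/6.02⌉ = ⌈17.316⌉ = 18.
One LSB is 4.22 V / 262144 = 16.098 µV.
σ_q = LSB/√12 = 16.098 µV/3.4641 = 4.65 µV.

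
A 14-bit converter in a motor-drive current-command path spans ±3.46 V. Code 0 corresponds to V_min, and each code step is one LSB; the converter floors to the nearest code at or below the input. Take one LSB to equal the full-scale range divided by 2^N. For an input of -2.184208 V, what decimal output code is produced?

3020

Range = 3.46 − (-3.46) = 6.92 V. LSB = 6.92 V / 2^14 ≈ 422.4 µV.
(V_in − V_min) × 2^14/range = (-2.184208 − (-3.46)) × 16384/6.92 = 3020.603.
Floor → code = 3020.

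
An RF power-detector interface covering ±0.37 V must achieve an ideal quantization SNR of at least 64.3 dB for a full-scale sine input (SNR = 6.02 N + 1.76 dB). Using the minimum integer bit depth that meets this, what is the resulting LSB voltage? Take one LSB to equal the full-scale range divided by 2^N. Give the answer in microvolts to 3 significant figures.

Range = 0.37 − (-0.37) = 0.74 V.
6.02 N + 1.76 ≥ 64.3 gives N ≥ 10.389, so the minimum integer is 11.
One LSB is 0.74 V / 2048 = 361 µV.

361 µV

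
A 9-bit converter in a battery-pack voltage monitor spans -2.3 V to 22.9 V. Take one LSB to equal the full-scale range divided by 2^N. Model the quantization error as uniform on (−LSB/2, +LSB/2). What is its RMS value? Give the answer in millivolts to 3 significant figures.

14.2 mV

The full-scale span is 22.9 − (-2.3) = 25.2 V.
One LSB is 25.2 V / 512 = 49.219 mV.
For a uniform distribution on [−LSB/2, +LSB/2], V_rms = LSB/√12 = 49.219 mV/3.4641 = 14.2 mV.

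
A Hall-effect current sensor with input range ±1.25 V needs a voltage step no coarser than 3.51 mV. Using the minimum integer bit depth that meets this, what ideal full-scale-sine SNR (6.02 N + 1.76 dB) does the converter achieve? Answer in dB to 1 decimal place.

Full-scale range = 1.25 V − (-1.25 V) = 2.5 V.
2.5 V / 3.51 mV = 712.3. Since 2^9 = 512 and 2^10 = 1024, N = 10.
6.02(10) + 1.76 = 61.96 dB.

62.0 dB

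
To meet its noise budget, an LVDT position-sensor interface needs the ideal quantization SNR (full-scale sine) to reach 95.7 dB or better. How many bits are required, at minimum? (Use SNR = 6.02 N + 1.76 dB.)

16 bits

6.02 N + 1.76 ≥ 95.7 gives N ≥ 15.605, so the minimum integer is 16.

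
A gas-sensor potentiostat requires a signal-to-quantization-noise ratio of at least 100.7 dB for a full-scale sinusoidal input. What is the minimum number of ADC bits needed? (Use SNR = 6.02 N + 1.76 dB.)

N ≥ (100.7 − 1.76)/6.02 = 16.435 → N_min = 17.

17 bits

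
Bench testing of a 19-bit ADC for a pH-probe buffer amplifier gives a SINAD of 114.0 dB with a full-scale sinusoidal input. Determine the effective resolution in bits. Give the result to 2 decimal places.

18.64 bits

ENOB = (SINAD − 1.76) / 6.02 = (114.0 − 1.76) / 6.02 = 112.24 / 6.02 = 18.6445.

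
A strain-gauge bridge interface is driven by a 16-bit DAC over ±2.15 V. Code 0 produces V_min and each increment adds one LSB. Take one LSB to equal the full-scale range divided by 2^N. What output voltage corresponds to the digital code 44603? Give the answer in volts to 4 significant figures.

0.7765 V

Range = 2.15 − (-2.15) = 4.3 V. LSB = 4.3 V / 2^16.
Output = V_min + (44603/65536) × range = -2.15 + 0.680588 × 4.3 V
      = -2.15 + 2.92653 = 0.776527 V.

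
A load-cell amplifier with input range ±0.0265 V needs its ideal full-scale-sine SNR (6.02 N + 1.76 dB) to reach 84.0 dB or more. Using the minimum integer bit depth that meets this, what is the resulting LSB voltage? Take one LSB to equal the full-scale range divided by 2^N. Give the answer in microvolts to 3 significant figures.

Span: 0.0265 V − (-0.0265 V) = 0.053 V.
Solving 6.02 N ≥ 84.0 − 1.76: N ≥ 13.661. Round up → N = 14.
LSB = 0.053 V / 2^14 = 3.23 µV.

3.23 µV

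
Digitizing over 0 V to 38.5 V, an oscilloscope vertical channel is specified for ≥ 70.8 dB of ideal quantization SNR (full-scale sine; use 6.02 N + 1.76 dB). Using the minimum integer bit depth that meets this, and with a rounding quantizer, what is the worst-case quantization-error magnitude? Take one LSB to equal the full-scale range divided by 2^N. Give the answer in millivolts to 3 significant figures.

4.70 mV

Full-scale range = 38.5 V.
6.02 N + 1.76 ≥ 70.8 gives N ≥ 11.468, so the minimum integer is 12.
LSB = 38.5 V / 2^12 = 9.3994 mV.
Max error for round-to-nearest is LSB/2 = 4.70 mV.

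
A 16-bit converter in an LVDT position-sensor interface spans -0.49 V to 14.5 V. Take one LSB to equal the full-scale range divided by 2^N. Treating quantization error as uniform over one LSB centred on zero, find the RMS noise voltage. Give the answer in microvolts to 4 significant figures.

The full-scale span is 14.5 − (-0.49) = 14.99 V.
Step size = 14.99/65536 V = 228.729 µV.
RMS of a uniform error over width LSB is LSB/√12 = 66.03 µV.

66.03 µV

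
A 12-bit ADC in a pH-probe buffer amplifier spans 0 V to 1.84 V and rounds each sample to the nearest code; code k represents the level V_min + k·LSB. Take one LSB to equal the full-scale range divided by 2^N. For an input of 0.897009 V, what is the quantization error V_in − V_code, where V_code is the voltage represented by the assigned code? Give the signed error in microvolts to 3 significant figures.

−80.8 µV

Full-scale range = 1.84 V. LSB = 1.84 V / 2^12 ≈ 449.2 µV.
(V_in − V_min)/LSB = (0.897009 − (0)) × 4096/1.84 = 1996.8200 → nearest code k = 1997.
Reconstructed level: 0 + 1997 × 1.84/4096 V = 0.8970898438 V.
V_in − V_code = 0.897009 − (0.8970898438) = −80.8 µV.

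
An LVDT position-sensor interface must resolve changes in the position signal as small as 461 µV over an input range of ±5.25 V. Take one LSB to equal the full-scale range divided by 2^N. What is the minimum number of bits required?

Range = 5.25 − (-5.25) = 10.5 V.
10.5 V / 461 µV = 22780. Since 2^14 = 16384 and 2^15 = 32768, N = 15.

15 bits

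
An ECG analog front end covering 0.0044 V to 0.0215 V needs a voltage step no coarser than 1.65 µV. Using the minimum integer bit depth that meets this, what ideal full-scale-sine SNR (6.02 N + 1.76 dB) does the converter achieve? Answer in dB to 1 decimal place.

The full-scale span is 0.0215 − (0.0044) = 0.0171 V.
Levels needed ≥ 0.0171/1.65 µV = 10360. 2^14 = 16384 suffices, so N_min = 14.
Ideal SNR at N = 14: 6.02·14 + 1.76 = 86.0 dB.

86.0 dB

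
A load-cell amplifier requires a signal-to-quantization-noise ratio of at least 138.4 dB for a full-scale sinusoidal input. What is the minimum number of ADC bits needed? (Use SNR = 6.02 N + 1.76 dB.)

Required N = ⌈(138.4 − 1.76)/6.02⌉ = ⌈22.698⌉ = 23.

23 bits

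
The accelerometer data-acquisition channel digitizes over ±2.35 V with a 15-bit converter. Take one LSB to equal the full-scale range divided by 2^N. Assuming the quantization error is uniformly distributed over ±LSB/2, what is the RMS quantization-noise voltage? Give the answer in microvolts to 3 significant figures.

41.4 µV

Range = 2.35 − (-2.35) = 4.7 V.
LSB = 4.7 V ÷ 2^15 = 4.7/32768 V = 143.43 µV.
σ_q = LSB/√12 = 143.43 µV/3.4641 = 41.4 µV.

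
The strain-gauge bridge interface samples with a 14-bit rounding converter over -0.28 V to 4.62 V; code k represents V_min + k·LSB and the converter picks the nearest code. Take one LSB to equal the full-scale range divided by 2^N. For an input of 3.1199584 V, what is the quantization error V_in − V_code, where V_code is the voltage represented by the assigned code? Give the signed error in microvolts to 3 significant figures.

Full-scale range = 4.62 V − (-0.28 V) = 4.9 V. LSB = 4.9 V / 2^14 ≈ 299.1 µV.
Position in LSBs: (3.1199584 − (-0.28)) × 16384/4.9 = 11368.3507; rounding gives k = 11368.
V_code = V_min + k × range/2^14 = -0.28 + 11368 × 4.9/16384 = 3.1198535156 V.
Error = V_in − V_code = 3.1199584 − (3.1198535156) = +105 µV.

+105 µV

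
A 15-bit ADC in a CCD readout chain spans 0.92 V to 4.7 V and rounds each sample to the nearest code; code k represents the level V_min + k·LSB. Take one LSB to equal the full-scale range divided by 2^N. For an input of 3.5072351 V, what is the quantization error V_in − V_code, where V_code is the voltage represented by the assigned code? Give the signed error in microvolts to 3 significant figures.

Range = 4.7 − (0.92) = 3.78 V. LSB = 3.78 V / 2^15 ≈ 115.4 µV.
Position in LSBs: (3.5072351 − (0.92)) × 32768/3.78 = 22428.1798; rounding gives k = 22428.
V_code = 0.92 + (22428/32768) × 3.78 = 3.5072143555 V.
V_in − V_code = 3.5072351 − (3.5072143555) = +20.7 µV.

+20.7 µV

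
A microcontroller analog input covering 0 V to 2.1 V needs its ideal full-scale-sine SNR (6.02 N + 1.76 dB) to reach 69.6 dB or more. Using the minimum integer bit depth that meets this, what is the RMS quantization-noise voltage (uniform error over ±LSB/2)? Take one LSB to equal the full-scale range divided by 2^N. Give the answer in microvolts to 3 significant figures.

148 µV

Range is 2.1 V.
6.02 N + 1.76 ≥ 69.6 gives N ≥ 11.269, so the minimum integer is 12.
LSB = 2.1 V ÷ 2^12 = 2.1/4096 V = 0.51270 mV.
σ_q = LSB/√12 = 0.51270 mV/3.4641 = 148 µV.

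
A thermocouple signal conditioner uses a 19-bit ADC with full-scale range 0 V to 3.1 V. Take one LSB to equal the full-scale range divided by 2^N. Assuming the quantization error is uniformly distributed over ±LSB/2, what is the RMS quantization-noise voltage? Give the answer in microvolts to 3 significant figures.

1.71 µV

V_FS = 3.1 V.
One LSB is 3.1 V / 524288 = 5.9128 µV.
RMS of a uniform error over width LSB is LSB/√12 = 1.71 µV.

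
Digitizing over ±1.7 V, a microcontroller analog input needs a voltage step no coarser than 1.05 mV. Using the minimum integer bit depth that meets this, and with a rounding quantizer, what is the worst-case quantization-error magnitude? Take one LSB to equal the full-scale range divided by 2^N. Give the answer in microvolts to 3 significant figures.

The full-scale span is 1.7 − (-1.7) = 3.4 V.
3.4 V / 1.05 mV = 3238. Since 2^11 = 2048 and 2^12 = 4096, N = 12.
Step size = 3.4/4096 V = 0.83008 mV.
|e|_max = LSB/2 = 415 µV.

415 µV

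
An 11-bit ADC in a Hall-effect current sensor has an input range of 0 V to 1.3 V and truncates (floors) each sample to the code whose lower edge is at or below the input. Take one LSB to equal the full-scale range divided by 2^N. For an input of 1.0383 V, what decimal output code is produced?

V_FS = 1.3 V. LSB = 1.3 V / 2^11 ≈ 0.6348 mV.
(V_in − V_min) × 2^11/range = (1.0383 − (0)) × 2048/1.3 = 1635.722.
Floor → code = 1635.

1635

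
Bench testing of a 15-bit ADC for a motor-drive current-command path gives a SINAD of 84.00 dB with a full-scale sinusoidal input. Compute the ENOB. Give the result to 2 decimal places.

13.66 bits

(84.00 − 1.76) / 6.02 = 82.24/6.02 = 13.6611 effective bits.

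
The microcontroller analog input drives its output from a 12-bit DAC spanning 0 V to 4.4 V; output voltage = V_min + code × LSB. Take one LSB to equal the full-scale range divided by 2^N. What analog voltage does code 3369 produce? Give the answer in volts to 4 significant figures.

3.619 V

Full-scale range = 4.4 V. LSB = 4.4 V / 2^12.
V_out = V_min + code × LSB = 0 V + 3369 × 4.4 V / 4096
      = 0 + 3.61904 = 3.61904 V.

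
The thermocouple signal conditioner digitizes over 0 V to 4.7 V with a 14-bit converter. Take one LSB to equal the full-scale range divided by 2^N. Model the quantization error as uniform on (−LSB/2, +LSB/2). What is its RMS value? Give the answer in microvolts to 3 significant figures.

V_FS = 4.7 V.
One LSB is 4.7 V / 16384 = 286.87 µV.
RMS of a uniform error over width LSB is LSB/√12 = 82.8 µV.

82.8 µV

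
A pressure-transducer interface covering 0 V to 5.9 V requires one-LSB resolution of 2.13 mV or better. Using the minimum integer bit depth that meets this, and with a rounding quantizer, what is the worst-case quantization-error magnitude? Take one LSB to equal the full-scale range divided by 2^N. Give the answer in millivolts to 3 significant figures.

0.720 mV

V_FS = 5.9 V.
Required number of levels: 5.9/2.13 mV = 2770.0; smallest N with 2^N ≥ that is 12.
LSB = 5.9 V / 2^12 = 1.4404 mV.
Max error for round-to-nearest is LSB/2 = 0.720 mV.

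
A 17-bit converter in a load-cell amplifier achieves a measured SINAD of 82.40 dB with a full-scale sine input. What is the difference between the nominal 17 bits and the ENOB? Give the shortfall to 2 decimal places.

3.60 bits

Effective bits = (82.40 − 1.76)/6.02 = 13.3953.
17 − 13.3953 = 3.60 bits below nominal.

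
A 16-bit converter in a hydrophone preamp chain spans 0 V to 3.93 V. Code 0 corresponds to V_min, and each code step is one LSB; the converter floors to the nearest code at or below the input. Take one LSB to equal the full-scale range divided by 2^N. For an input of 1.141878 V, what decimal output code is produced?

19041

Range is 3.93 V. LSB = 3.93 V / 2^16 ≈ 59.97 µV.
(V_in − V_min) × 2^16/range = (1.141878 − (0)) × 65536/3.93 = 19041.760.
Floor → code = 19041.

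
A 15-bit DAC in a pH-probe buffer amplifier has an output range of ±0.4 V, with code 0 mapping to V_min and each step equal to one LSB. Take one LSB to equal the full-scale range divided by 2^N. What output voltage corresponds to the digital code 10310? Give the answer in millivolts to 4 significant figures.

-148.3 mV

The full-scale span is 0.4 − (-0.4) = 0.8 V. LSB = 0.8 V / 2^15.
Output = V_min + (10310/32768) × range = -0.4 + 0.314636 × 0.8 V
      = -0.4 V + 0.251709 V = -0.148291 V.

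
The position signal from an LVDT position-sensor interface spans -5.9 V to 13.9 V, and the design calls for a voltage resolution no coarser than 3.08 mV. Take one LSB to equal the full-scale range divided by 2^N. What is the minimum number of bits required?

13 bits

The full-scale span is 13.9 − (-5.9) = 19.8 V.
Need 2^N ≥ 19.8 V / 3.08 mV = 6429 → N_min = 13.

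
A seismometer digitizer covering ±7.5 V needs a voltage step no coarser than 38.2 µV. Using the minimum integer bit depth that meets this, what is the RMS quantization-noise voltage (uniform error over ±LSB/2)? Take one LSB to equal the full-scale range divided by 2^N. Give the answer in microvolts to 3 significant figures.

Range = 7.5 − (-7.5) = 15 V.
Levels needed ≥ 15/38.2 µV = 392700. 2^19 = 524288 suffices, so N_min = 19.
LSB = 15 V / 2^19 = 28.610 µV.
σ_q = LSB/√12 = 28.610 µV/3.4641 = 8.26 µV.

8.26 µV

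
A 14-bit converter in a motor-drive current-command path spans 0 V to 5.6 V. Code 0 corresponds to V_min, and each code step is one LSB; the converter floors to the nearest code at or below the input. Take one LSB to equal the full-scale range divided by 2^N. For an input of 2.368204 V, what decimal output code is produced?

6928

Span = 5.6 V. LSB = 5.6 V / 2^14 ≈ 341.8 µV.
code = ⌊(V_in − V_min)/LSB⌋ = ⌊(V_in − V_min) × 2^14 / range⌋
     = ⌊(2.368204 − (0)) × 16384 / 5.6⌋ = ⌊2.368204 × 16384/5.6⌋
     = ⌊6928.688⌋ = 6928.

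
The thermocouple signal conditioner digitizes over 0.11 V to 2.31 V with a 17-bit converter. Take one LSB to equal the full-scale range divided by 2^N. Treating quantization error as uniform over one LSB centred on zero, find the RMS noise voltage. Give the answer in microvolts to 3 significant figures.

Range = 2.31 − (0.11) = 2.2 V.
LSB = 2.2 V ÷ 2^17 = 2.2/131072 V = 16.785 µV.
For a uniform distribution on [−LSB/2, +LSB/2], V_rms = LSB/√12 = 16.785 µV/3.4641 = 4.85 µV.

4.85 µV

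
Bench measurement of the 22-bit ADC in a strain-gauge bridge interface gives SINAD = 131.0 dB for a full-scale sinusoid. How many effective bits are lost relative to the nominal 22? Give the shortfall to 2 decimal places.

0.53 bits

N_eff = (131.0 − 1.76)/6.02 = 21.4684 bits.
Shortfall = 22 − 21.4684 = 0.5316 bits.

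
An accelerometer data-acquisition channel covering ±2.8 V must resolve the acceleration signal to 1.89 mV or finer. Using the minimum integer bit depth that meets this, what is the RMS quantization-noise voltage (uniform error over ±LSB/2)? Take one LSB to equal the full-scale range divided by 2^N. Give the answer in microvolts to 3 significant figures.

395 µV

Range = 2.8 − (-2.8) = 5.6 V.
Required number of levels: 5.6/1.89 mV = 2963.0; smallest N with 2^N ≥ that is 12.
LSB = 5.6 V / 2^12 = 1.3672 mV.
V_rms = LSB/√12 = 395 µV.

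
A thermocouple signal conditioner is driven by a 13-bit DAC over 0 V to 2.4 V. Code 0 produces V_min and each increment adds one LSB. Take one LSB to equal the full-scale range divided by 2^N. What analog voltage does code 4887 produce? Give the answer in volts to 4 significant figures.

V_FS = 2.4 V. LSB = 2.4 V / 2^13.
Output = V_min + (4887/8192) × range = 0 + 0.596558 × 2.4 V
      = 0 V + 1.43174 V = 1.43174 V.

1.432 V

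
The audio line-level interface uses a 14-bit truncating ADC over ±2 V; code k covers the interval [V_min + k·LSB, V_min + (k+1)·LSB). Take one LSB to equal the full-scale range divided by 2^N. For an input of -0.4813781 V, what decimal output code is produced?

6220

The full-scale span is 2 − (-2) = 4 V. LSB = 4 V / 2^14 ≈ 244.1 µV.
code = ⌊(V_in − V_min)/LSB⌋ = ⌊(V_in − V_min) × 2^14 / range⌋
     = ⌊(-0.4813781 − (-2)) × 16384 / 4⌋ = ⌊1.5186219 × 16384/4⌋
     = ⌊6220.275⌋ = 6220.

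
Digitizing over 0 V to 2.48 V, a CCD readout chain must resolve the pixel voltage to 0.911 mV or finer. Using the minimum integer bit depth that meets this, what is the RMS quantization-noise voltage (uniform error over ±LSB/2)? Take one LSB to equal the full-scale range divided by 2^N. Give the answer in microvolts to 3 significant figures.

Full-scale range = 2.48 V.
Levels needed ≥ 2.48/0.911 mV = 2722. 2^12 = 4096 suffices, so N_min = 12.
LSB = 2.48 V / 2^12 = 0.60547 mV.
RMS noise = LSB/√12 = 175 µV.

175 µV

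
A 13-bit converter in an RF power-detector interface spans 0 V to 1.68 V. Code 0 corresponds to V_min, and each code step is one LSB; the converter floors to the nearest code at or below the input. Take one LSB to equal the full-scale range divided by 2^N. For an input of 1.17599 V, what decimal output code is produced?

5734

Span = 1.68 V. LSB = 1.68 V / 2^13 ≈ 205.1 µV.
code = ⌊(V_in − V_min)/LSB⌋ = ⌊(V_in − V_min) × 2^13 / range⌋
     = ⌊(1.17599 − (0)) × 8192 / 1.68⌋ = ⌊1.17599 × 8192/1.68⌋
     = ⌊5734.351⌋ = 5734.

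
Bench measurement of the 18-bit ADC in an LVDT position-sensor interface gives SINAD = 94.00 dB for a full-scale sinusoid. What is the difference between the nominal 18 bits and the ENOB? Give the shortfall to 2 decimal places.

2.68 bits

N_eff = (94.00 − 1.76)/6.02 = 15.3223 bits.
Shortfall = 18 − 15.3223 = 2.6777 bits.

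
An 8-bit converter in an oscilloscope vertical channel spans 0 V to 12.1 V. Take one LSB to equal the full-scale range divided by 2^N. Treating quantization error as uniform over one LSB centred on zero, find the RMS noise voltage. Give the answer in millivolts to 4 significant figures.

Span = 12.1 V.
LSB = 12.1 V ÷ 2^8 = 12.1/256 V = 47.2656 mV.
V_rms = LSB/√12 = 47.2656 mV / √12 = 13.64 mV.

13.64 mV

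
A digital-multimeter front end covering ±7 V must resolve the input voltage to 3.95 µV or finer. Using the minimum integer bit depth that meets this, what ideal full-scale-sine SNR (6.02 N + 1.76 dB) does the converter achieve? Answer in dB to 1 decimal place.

Span: 7 V − (-7 V) = 14 V.
Levels needed ≥ 14/3.95 µV = 3.544e6. 2^22 = 4194304 suffices, so N_min = 22.
SNR = 6.02 × 22 + 1.76 = 134.20 dB.

134.2 dB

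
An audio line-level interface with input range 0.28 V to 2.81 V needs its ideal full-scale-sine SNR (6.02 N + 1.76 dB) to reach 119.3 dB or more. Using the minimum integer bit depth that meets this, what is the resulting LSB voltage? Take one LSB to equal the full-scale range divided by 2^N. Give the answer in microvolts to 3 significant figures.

Full-scale range = 2.81 V − (0.28 V) = 2.53 V.
Required N = ⌈(119.3 − 1.76)/6.02⌉ = ⌈19.525⌉ = 20.
LSB = 2.53 V / 2^20 = 2.41 µV.

2.41 µV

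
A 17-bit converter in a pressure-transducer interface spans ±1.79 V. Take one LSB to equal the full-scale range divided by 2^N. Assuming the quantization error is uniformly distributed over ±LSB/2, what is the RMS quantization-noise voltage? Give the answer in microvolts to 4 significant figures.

The full-scale span is 1.79 − (-1.79) = 3.58 V.
Step size = 3.58/131072 V = 27.3132 µV.
RMS of a uniform error over width LSB is LSB/√12 = 7.885 µV.

7.885 µV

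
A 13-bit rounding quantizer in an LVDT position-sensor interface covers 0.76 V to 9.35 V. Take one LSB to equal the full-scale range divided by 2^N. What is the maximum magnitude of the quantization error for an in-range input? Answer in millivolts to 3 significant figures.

0.524 mV

The full-scale span is 9.35 − (0.76) = 8.59 V.
One LSB is 8.59 V / 8192 = 1.0486 mV.
A rounding quantizer has |error| ≤ LSB/2 = 0.524 mV.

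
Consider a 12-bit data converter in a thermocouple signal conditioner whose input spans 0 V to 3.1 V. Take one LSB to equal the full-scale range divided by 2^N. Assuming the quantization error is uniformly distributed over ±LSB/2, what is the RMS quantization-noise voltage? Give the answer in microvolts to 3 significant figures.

218 µV

Range is 3.1 V.
LSB = 3.1 V / 2^12 = 0.75684 mV.
For a uniform distribution on [−LSB/2, +LSB/2], V_rms = LSB/√12 = 0.75684 mV/3.4641 = 218 µV.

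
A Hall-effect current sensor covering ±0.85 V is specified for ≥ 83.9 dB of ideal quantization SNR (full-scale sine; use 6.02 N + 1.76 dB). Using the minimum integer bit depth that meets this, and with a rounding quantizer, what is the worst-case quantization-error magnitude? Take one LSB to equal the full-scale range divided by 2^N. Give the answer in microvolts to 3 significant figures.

The full-scale span is 0.85 − (-0.85) = 1.7 V.
Solving 6.02 N ≥ 83.9 − 1.76: N ≥ 13.645. Round up → N = 14.
LSB = 1.7 V / 2^14 = 103.76 µV.
Max error for round-to-nearest is LSB/2 = 51.9 µV.

51.9 µV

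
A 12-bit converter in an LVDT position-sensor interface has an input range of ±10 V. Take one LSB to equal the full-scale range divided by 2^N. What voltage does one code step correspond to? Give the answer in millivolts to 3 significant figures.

4.88 mV

Range = 10 − (-10) = 20 V.
Number of codes = 2^12 = 4096.
LSB = 20 V ÷ 2^12 = 20/4096 V = 4.88 mV.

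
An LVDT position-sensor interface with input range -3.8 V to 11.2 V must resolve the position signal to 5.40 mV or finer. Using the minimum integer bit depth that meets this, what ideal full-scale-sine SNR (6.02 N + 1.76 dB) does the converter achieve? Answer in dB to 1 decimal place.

74.0 dB

Full-scale range = 11.2 V − (-3.8 V) = 15 V.
Need 2^N ≥ 15 V / 5.40 mV = 2778 → N_min = 12.
SNR = 6.02 × 12 + 1.76 = 74.00 dB.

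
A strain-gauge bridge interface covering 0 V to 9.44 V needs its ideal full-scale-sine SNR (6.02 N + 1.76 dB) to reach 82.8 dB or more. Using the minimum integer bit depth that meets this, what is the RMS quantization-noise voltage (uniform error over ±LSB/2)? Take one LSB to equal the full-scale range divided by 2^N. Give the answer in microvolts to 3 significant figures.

166 µV

Span = 9.44 V.
Solving 6.02 N ≥ 82.8 − 1.76: N ≥ 13.462. Round up → N = 14.
Step size = 9.44/16384 V = 0.57617 mV.
V_rms = LSB/√12 = 166 µV.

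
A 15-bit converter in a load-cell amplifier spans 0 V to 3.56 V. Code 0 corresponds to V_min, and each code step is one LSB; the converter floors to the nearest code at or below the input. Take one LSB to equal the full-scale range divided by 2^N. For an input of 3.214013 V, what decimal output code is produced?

V_FS = 3.56 V. LSB = 3.56 V / 2^15 ≈ 108.6 µV.
code = ⌊(V_in − V_min)/LSB⌋ = ⌊(V_in − V_min) × 2^15 / range⌋
     = ⌊(3.214013 − (0)) × 32768 / 3.56⌋ = ⌊3.214013 × 32768/3.56⌋
     = ⌊29583.365⌋ = 29583.

29583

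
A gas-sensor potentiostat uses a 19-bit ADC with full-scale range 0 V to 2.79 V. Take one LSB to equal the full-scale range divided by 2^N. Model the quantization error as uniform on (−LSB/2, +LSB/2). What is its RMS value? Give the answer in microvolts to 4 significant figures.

V_FS = 2.79 V.
LSB = 2.79 V / 2^19 = 5.32150 µV.
For a uniform distribution on [−LSB/2, +LSB/2], V_rms = LSB/√12 = 5.32150 µV/3.4641 = 1.536 µV.

1.536 µV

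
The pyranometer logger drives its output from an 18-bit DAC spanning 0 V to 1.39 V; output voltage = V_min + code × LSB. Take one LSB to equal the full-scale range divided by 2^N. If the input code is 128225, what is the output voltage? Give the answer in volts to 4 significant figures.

0.6799 V

Range is 1.39 V. LSB = 1.39 V / 2^18.
Output = V_min + (128225/262144) × range = 0 + 0.489140 × 1.39 V
      = 0 V + 0.679904 V = 0.679904 V.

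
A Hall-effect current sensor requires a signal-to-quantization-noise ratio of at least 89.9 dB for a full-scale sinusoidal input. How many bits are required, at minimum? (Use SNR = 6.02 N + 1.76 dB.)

15 bits

N ≥ (89.9 − 1.76)/6.02 = 14.641 → N_min = 15.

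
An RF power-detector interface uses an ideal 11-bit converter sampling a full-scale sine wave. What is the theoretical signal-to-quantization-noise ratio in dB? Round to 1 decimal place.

SNR = 6.02·11 + 1.76 = 67.98 dB.

68.0 dB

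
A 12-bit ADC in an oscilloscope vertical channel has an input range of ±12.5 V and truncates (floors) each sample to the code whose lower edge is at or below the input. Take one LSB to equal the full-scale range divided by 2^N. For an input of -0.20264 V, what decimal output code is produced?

The full-scale span is 12.5 − (-12.5) = 25 V. LSB = 25 V / 2^12 ≈ 6.104 mV.
(V_in − V_min) × 2^12/range = (-0.20264 − (-12.5)) × 4096/25 = 2014.799.
Floor → code = 2014.

2014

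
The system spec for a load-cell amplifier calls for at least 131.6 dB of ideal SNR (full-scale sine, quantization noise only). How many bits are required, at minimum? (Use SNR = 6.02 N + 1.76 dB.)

N ≥ (131.6 − 1.76)/6.02 = 21.568 → N_min = 22.

22 bits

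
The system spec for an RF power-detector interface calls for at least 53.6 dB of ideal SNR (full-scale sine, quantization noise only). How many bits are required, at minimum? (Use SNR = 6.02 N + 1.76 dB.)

6.02 N + 1.76 ≥ 53.6 gives N ≥ 8.611, so the minimum integer is 9.

9 bits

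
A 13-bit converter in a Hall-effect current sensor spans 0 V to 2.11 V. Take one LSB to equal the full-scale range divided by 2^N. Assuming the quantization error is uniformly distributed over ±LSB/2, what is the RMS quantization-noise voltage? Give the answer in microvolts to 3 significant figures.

74.4 µV

Full-scale range = 2.11 V.
Step size = 2.11/8192 V = 257.57 µV.
For a uniform distribution on [−LSB/2, +LSB/2], V_rms = LSB/√12 = 257.57 µV/3.4641 = 74.4 µV.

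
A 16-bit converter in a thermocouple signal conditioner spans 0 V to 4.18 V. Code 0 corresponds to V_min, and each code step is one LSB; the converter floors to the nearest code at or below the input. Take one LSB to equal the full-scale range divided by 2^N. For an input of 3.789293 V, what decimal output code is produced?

Range is 4.18 V. LSB = 4.18 V / 2^16 ≈ 63.78 µV.
(V_in − V_min) × 2^16/range = (3.789293 − (0)) × 65536/4.18 = 59410.312.
Floor → code = 59410.

59410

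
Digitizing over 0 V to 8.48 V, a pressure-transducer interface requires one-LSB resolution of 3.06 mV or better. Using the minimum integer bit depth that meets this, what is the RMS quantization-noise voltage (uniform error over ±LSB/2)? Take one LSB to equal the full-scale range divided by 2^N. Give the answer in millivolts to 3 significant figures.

Span = 8.48 V.
Need 2^N ≥ 8.48 V / 3.06 mV = 2771 → N_min = 12.
Step size = 8.48/4096 V = 2.0703 mV.
RMS noise = LSB/√12 = 0.598 mV.

0.598 mV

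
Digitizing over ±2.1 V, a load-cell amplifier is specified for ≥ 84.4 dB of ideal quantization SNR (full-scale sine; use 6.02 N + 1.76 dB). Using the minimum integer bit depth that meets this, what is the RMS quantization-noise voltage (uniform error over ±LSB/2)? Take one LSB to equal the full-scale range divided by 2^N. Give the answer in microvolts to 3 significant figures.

74.0 µV

The full-scale span is 2.1 − (-2.1) = 4.2 V.
6.02 N + 1.76 ≥ 84.4 gives N ≥ 13.728, so the minimum integer is 14.
Step size = 4.2/16384 V = 256.35 µV.
V_rms = LSB/√12 = 74.0 µV.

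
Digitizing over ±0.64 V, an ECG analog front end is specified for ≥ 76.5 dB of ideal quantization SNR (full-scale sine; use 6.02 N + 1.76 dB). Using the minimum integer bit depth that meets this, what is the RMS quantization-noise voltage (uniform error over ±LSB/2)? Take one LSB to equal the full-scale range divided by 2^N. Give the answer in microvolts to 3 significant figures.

The full-scale span is 0.64 − (-0.64) = 1.28 V.
6.02 N + 1.76 ≥ 76.5 gives N ≥ 12.415, so the minimum integer is 13.
Step size = 1.28/8192 V = 156.25 µV.
V_rms = LSB/√12 = 45.1 µV.

45.1 µV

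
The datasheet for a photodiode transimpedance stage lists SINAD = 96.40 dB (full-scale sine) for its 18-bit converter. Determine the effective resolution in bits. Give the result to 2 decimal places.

(96.40 − 1.76) / 6.02 = 94.64/6.02 = 15.7209 effective bits.

15.72 bits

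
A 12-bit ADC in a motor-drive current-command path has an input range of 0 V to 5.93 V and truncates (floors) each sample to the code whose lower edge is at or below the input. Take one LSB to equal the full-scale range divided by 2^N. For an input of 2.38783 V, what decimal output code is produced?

Full-scale range = 5.93 V. LSB = 5.93 V / 2^12 ≈ 1.448 mV.
(V_in − V_min) × 2^12/range = (2.38783 − (0)) × 4096/5.93 = 1649.334.
Floor → code = 1649.

1649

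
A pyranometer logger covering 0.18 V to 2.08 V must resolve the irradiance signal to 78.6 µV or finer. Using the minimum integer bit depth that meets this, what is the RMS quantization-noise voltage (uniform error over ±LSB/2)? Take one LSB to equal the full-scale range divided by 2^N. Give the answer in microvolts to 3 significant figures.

The full-scale span is 2.08 − (0.18) = 1.9 V.
Required number of levels: 1.9/78.6 µV = 24173; smallest N with 2^N ≥ that is 15.
LSB = 1.9 V / 2^15 = 57.983 µV.
V_rms = LSB/√12 = 16.7 µV.

16.7 µV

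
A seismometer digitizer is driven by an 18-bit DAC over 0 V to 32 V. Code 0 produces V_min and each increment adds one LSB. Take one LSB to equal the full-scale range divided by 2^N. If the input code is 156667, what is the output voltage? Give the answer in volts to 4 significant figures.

19.12 V

Full-scale range = 32 V. LSB = 32 V / 2^18.
V_out = 0 + 156667 × (32/262144) V
      = 0 V + 19.1244 V = 19.1244 V.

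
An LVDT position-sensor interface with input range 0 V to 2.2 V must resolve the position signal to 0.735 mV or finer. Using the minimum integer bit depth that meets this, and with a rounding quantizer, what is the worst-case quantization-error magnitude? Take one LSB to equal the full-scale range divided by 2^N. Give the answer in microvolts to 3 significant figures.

269 µV

V_FS = 2.2 V.
Levels needed ≥ 2.2/0.735 mV = 2993. 2^12 = 4096 suffices, so N_min = 12.
LSB = 2.2 V / 2^12 = 0.53711 mV.
|e|_max = LSB/2 = 269 µV.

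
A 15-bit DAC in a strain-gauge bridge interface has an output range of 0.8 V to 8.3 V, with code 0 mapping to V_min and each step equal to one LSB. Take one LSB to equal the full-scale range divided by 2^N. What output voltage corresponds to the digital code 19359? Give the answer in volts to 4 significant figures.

5.231 V

Full-scale range = 8.3 V − (0.8 V) = 7.5 V. LSB = 7.5 V / 2^15.
V_out = V_min + code × LSB = 0.8 V + 19359 × 7.5 V / 32768
      = 0.8 + 4.43092 = 5.23092 V.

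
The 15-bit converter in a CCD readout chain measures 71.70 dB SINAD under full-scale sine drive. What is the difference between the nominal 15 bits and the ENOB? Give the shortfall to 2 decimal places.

3.38 bits

N_eff = (71.70 − 1.76)/6.02 = 11.6179 bits.
Shortfall = 15 − 11.6179 = 3.3821 bits.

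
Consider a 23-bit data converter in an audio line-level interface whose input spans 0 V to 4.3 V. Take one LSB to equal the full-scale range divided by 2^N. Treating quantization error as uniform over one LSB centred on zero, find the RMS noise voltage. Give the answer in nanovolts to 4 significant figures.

V_FS = 4.3 V.
Step size = 4.3/8388608 V = 0.512600 µV.
For a uniform distribution on [−LSB/2, +LSB/2], V_rms = LSB/√12 = 0.512600 µV/3.4641 = 148.0 nV.

148.0 nV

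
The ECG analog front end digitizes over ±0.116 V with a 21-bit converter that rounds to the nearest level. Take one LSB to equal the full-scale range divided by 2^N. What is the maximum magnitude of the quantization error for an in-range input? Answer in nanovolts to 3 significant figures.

55.3 nV

The full-scale span is 0.116 − (-0.116) = 0.232 V.
One LSB is 0.232 V / 2097152 = 110.63 nV.
|e|_max = LSB/2 = 55.3 nV.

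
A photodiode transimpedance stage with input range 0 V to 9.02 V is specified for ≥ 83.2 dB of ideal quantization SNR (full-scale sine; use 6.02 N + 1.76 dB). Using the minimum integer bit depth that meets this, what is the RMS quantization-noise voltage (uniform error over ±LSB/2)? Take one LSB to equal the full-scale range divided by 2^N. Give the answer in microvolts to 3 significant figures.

159 µV

Range is 9.02 V.
N ≥ (83.2 − 1.76)/6.02 = 13.528 → N_min = 14.
One LSB is 9.02 V / 16384 = 0.55054 mV.
RMS noise = LSB/√12 = 159 µV.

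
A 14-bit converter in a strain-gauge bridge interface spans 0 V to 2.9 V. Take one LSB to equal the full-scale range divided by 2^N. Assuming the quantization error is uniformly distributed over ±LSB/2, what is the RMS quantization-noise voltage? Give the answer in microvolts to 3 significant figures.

V_FS = 2.9 V.
LSB = 2.9 V ÷ 2^14 = 2.9/16384 V = 177.00 µV.
RMS of a uniform error over width LSB is LSB/√12 = 51.1 µV.

51.1 µV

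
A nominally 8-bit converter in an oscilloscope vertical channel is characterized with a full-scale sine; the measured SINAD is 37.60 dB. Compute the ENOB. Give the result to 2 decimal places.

(37.60 − 1.76) / 6.02 = 35.84/6.02 = 5.9535 effective bits.

5.95 bits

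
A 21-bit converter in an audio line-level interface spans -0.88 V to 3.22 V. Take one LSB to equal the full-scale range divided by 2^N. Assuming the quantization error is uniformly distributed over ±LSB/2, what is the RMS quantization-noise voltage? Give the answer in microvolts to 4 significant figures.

Full-scale range = 3.22 V − (-0.88 V) = 4.1 V.
LSB = 4.1 V ÷ 2^21 = 4.1/2097152 V = 1.95503 µV.
V_rms = LSB/√12 = 1.95503 µV / √12 = 0.5644 µV.

0.5644 µV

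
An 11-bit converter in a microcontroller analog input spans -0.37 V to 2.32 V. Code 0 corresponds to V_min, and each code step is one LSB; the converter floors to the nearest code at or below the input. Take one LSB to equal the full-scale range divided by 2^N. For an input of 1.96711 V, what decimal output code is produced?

1779

Span: 2.32 V − (-0.37 V) = 2.69 V. LSB = 2.69 V / 2^11 ≈ 1.313 mV.
code = ⌊(V_in − V_min)/LSB⌋ = ⌊(V_in − V_min) × 2^11 / range⌋
     = ⌊(1.96711 − (-0.37)) × 2048 / 2.69⌋ = ⌊2.33711 × 2048/2.69⌋
     = ⌊1779.331⌋ = 1779.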